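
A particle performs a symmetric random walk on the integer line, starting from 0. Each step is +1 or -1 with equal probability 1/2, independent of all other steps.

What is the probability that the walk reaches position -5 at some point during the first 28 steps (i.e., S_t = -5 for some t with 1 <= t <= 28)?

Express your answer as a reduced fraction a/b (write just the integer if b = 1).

Answer: 46295513/134217728

Derivation:
Count via complement. Let g(t,s) = #length-t paths at position s with S_1..S_t all ≠ -5.
g(t,s) = g(t-1,s-1) + g(t-1,s+1) for s ≠ -5; g(t,-5) = 0.
t=0: g(0,0)=1
t=1: g(1,-1)=1 g(1,1)=1
t=2: g(2,-2)=1 g(2,0)=2 g(2,2)=1
t=3: g(3,-3)=1 g(3,-1)=3 g(3,1)=3 g(3,3)=1
t=4: g(4,-4)=1 g(4,-2)=4 g(4,0)=6 g(4,2)=4 g(4,4)=1
t=5: g(5,-3)=5 g(5,-1)=10 g(5,1)=10 g(5,3)=5 g(5,5)=1
t=6: g(6,-4)=5 g(6,-2)=15 g(6,0)=20 g(6,2)=15 g(6,4)=6 g(6,6)=1
t=7: g(7,-3)=20 g(7,-1)=35 g(7,1)=35 g(7,3)=21 g(7,5)=7 g(7,7)=1
t=8: g(8,-4)=20 g(8,-2)=55 g(8,0)=70 g(8,2)=56 g(8,4)=28 g(8,6)=8 g(8,8)=1
t=9: g(9,-3)=75 g(9,-1)=125 g(9,1)=126 g(9,3)=84 g(9,5)=36 g(9,7)=9 g(9,9)=1
t=10: g(10,-4)=75 g(10,-2)=200 g(10,0)=251 g(10,2)=210 g(10,4)=120 g(10,6)=45 g(10,8)=10 g(10,10)=1
t=11: g(11,-3)=275 g(11,-1)=451 g(11,1)=461 g(11,3)=330 g(11,5)=165 g(11,7)=55 g(11,9)=11 g(11,11)=1
t=12: g(12,-4)=275 g(12,-2)=726 g(12,0)=912 g(12,2)=791 g(12,4)=495 g(12,6)=220 g(12,8)=66 g(12,10)=12 g(12,12)=1
t=13: g(13,-3)=1001 g(13,-1)=1638 g(13,1)=1703 g(13,3)=1286 g(13,5)=715 g(13,7)=286 g(13,9)=78 g(13,11)=13 g(13,13)=1
t=14: g(14,-4)=1001 g(14,-2)=2639 g(14,0)=3341 g(14,2)=2989 g(14,4)=2001 g(14,6)=1001 g(14,8)=364 g(14,10)=91 g(14,12)=14 g(14,14)=1
t=15: g(15,-3)=3640 g(15,-1)=5980 g(15,1)=6330 g(15,3)=4990 g(15,5)=3002 g(15,7)=1365 g(15,9)=455 g(15,11)=105 g(15,13)=15 g(15,15)=1
t=16: g(16,-4)=3640 g(16,-2)=9620 g(16,0)=12310 g(16,2)=11320 g(16,4)=7992 g(16,6)=4367 g(16,8)=1820 g(16,10)=560 g(16,12)=120 g(16,14)=16 g(16,16)=1
t=17: g(17,-3)=13260 g(17,-1)=21930 g(17,1)=23630 g(17,3)=19312 g(17,5)=12359 g(17,7)=6187 g(17,9)=2380 g(17,11)=680 g(17,13)=136 g(17,15)=17 g(17,17)=1
t=18: g(18,-4)=13260 g(18,-2)=35190 g(18,0)=45560 g(18,2)=42942 g(18,4)=31671 g(18,6)=18546 g(18,8)=8567 g(18,10)=3060 g(18,12)=816 g(18,14)=153 g(18,16)=18 g(18,18)=1
t=19: g(19,-3)=48450 g(19,-1)=80750 g(19,1)=88502 g(19,3)=74613 g(19,5)=50217 g(19,7)=27113 g(19,9)=11627 g(19,11)=3876 g(19,13)=969 g(19,15)=171 g(19,17)=19 g(19,19)=1
t=20: g(20,-4)=48450 g(20,-2)=129200 g(20,0)=169252 g(20,2)=163115 g(20,4)=124830 g(20,6)=77330 g(20,8)=38740 g(20,10)=15503 g(20,12)=4845 g(20,14)=1140 g(20,16)=190 g(20,18)=20 g(20,20)=1
t=21: g(21,-3)=177650 g(21,-1)=298452 g(21,1)=332367 g(21,3)=287945 g(21,5)=202160 g(21,7)=116070 g(21,9)=54243 g(21,11)=20348 g(21,13)=5985 g(21,15)=1330 g(21,17)=210 g(21,19)=21 g(21,21)=1
t=22: g(22,-4)=177650 g(22,-2)=476102 g(22,0)=630819 g(22,2)=620312 g(22,4)=490105 g(22,6)=318230 g(22,8)=170313 g(22,10)=74591 g(22,12)=26333 g(22,14)=7315 g(22,16)=1540 g(22,18)=231 g(22,20)=22 g(22,22)=1
t=23: g(23,-3)=653752 g(23,-1)=1106921 g(23,1)=1251131 g(23,3)=1110417 g(23,5)=808335 g(23,7)=488543 g(23,9)=244904 g(23,11)=100924 g(23,13)=33648 g(23,15)=8855 g(23,17)=1771 g(23,19)=253 g(23,21)=23 g(23,23)=1
t=24: g(24,-4)=653752 g(24,-2)=1760673 g(24,0)=2358052 g(24,2)=2361548 g(24,4)=1918752 g(24,6)=1296878 g(24,8)=733447 g(24,10)=345828 g(24,12)=134572 g(24,14)=42503 g(24,16)=10626 g(24,18)=2024 g(24,20)=276 g(24,22)=24 g(24,24)=1
t=25: g(25,-3)=2414425 g(25,-1)=4118725 g(25,1)=4719600 g(25,3)=4280300 g(25,5)=3215630 g(25,7)=2030325 g(25,9)=1079275 g(25,11)=480400 g(25,13)=177075 g(25,15)=53129 g(25,17)=12650 g(25,19)=2300 g(25,21)=300 g(25,23)=25 g(25,25)=1
t=26: g(26,-4)=2414425 g(26,-2)=6533150 g(26,0)=8838325 g(26,2)=8999900 g(26,4)=7495930 g(26,6)=5245955 g(26,8)=3109600 g(26,10)=1559675 g(26,12)=657475 g(26,14)=230204 g(26,16)=65779 g(26,18)=14950 g(26,20)=2600 g(26,22)=325 g(26,24)=26 g(26,26)=1
t=27: g(27,-3)=8947575 g(27,-1)=15371475 g(27,1)=17838225 g(27,3)=16495830 g(27,5)=12741885 g(27,7)=8355555 g(27,9)=4669275 g(27,11)=2217150 g(27,13)=887679 g(27,15)=295983 g(27,17)=80729 g(27,19)=17550 g(27,21)=2925 g(27,23)=351 g(27,25)=27 g(27,27)=1
t=28: g(28,-4)=8947575 g(28,-2)=24319050 g(28,0)=33209700 g(28,2)=34334055 g(28,4)=29237715 g(28,6)=21097440 g(28,8)=13024830 g(28,10)=6886425 g(28,12)=3104829 g(28,14)=1183662 g(28,16)=376712 g(28,18)=98279 g(28,20)=20475 g(28,22)=3276 g(28,24)=378 g(28,26)=28 g(28,28)=1
Paths never hitting -5: Σ_s g(28,s) = 175844430
Paths hitting -5: 2^28 - 175844430 = 92591026
P = 92591026/268435456 = 46295513/134217728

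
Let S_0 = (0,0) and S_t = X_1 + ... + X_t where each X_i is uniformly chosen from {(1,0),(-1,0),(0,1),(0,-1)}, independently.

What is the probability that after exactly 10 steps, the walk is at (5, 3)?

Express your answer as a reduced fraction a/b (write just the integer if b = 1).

Let h be the number of horizontal steps (so 10-h are vertical). To end at (5,3) need (h+5)/2 right-steps and ((10-h)+3)/2 up-steps.
Sum over h with 5 ≤ h ≤ 7, h ≡ 1 (mod 2), 10-h ≡ 1 (mod 2):
h=5: C(10,5)·C(5,5)·C(5,4) = 252·1·5 = 1260
h=7: C(10,7)·C(7,6)·C(3,3) = 120·7·1 = 840
Total favorable: 2100
Total paths: 4^10 = 1048576
P = 2100/1048576 = 525/262144

Answer: 525/262144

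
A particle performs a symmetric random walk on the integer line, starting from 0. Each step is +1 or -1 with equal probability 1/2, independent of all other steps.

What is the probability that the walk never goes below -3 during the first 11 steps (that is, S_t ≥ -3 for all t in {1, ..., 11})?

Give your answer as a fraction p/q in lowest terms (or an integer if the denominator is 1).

Answer: 99/128

Derivation:
Let f(t,s) = #length-t paths at position s with S_1..S_t all ≥ -3.
f(t,s) = f(t-1,s-1) + f(t-1,s+1) for s ≥ -3; f(t,s) = 0 for s < -3.
t=0: f(0,0)=1
t=1: f(1,-1)=1 f(1,1)=1
t=2: f(2,-2)=1 f(2,0)=2 f(2,2)=1
t=3: f(3,-3)=1 f(3,-1)=3 f(3,1)=3 f(3,3)=1
t=4: f(4,-2)=4 f(4,0)=6 f(4,2)=4 f(4,4)=1
t=5: f(5,-3)=4 f(5,-1)=10 f(5,1)=10 f(5,3)=5 f(5,5)=1
t=6: f(6,-2)=14 f(6,0)=20 f(6,2)=15 f(6,4)=6 f(6,6)=1
t=7: f(7,-3)=14 f(7,-1)=34 f(7,1)=35 f(7,3)=21 f(7,5)=7 f(7,7)=1
t=8: f(8,-2)=48 f(8,0)=69 f(8,2)=56 f(8,4)=28 f(8,6)=8 f(8,8)=1
t=9: f(9,-3)=48 f(9,-1)=117 f(9,1)=125 f(9,3)=84 f(9,5)=36 f(9,7)=9 f(9,9)=1
t=10: f(10,-2)=165 f(10,0)=242 f(10,2)=209 f(10,4)=120 f(10,6)=45 f(10,8)=10 f(10,10)=1
t=11: f(11,-3)=165 f(11,-1)=407 f(11,1)=451 f(11,3)=329 f(11,5)=165 f(11,7)=55 f(11,9)=11 f(11,11)=1
Σ_s f(11,s) = 1584
P = 1584/2048 = 99/128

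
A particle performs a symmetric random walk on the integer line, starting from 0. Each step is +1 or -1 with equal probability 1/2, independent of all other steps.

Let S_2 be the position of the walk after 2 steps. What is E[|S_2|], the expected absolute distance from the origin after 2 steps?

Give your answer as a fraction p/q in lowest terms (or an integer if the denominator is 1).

S_2 takes values m ≡ 0 (mod 2) with |m| ≤ 2; P(S_2=m) = C(2,(2+m)/2)/2^2.
Total paths: 2^2 = 4
Distribution: P(S=-2)=1/4, P(S=0)=2/4, P(S=2)=1/4
E[|S_2|] = Σ_m |m|·P(S_2=m) = 4/4 = 1

Answer: 1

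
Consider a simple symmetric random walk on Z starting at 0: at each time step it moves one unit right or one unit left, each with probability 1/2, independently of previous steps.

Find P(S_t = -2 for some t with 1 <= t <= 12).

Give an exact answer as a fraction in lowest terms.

Count via complement. Let g(t,s) = #length-t paths at position s with S_1..S_t all ≠ -2.
g(t,s) = g(t-1,s-1) + g(t-1,s+1) for s ≠ -2; g(t,-2) = 0.
t=0: g(0,0)=1
t=1: g(1,-1)=1 g(1,1)=1
t=2: g(2,0)=2 g(2,2)=1
t=3: g(3,-1)=2 g(3,1)=3 g(3,3)=1
t=4: g(4,0)=5 g(4,2)=4 g(4,4)=1
t=5: g(5,-1)=5 g(5,1)=9 g(5,3)=5 g(5,5)=1
t=6: g(6,0)=14 g(6,2)=14 g(6,4)=6 g(6,6)=1
t=7: g(7,-1)=14 g(7,1)=28 g(7,3)=20 g(7,5)=7 g(7,7)=1
t=8: g(8,0)=42 g(8,2)=48 g(8,4)=27 g(8,6)=8 g(8,8)=1
t=9: g(9,-1)=42 g(9,1)=90 g(9,3)=75 g(9,5)=35 g(9,7)=9 g(9,9)=1
t=10: g(10,0)=132 g(10,2)=165 g(10,4)=110 g(10,6)=44 g(10,8)=10 g(10,10)=1
t=11: g(11,-1)=132 g(11,1)=297 g(11,3)=275 g(11,5)=154 g(11,7)=54 g(11,9)=11 g(11,11)=1
t=12: g(12,0)=429 g(12,2)=572 g(12,4)=429 g(12,6)=208 g(12,8)=65 g(12,10)=12 g(12,12)=1
Paths never hitting -2: Σ_s g(12,s) = 1716
Paths hitting -2: 2^12 - 1716 = 2380
P = 2380/4096 = 595/1024

Answer: 595/1024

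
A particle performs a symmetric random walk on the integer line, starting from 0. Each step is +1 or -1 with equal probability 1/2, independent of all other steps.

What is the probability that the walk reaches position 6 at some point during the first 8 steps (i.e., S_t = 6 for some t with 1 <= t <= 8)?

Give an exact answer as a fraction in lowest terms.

Answer: 5/128

Derivation:
Count via complement. Let g(t,s) = #length-t paths at position s with S_1..S_t all ≠ 6.
g(t,s) = g(t-1,s-1) + g(t-1,s+1) for s ≠ 6; g(t,6) = 0.
t=0: g(0,0)=1
t=1: g(1,-1)=1 g(1,1)=1
t=2: g(2,-2)=1 g(2,0)=2 g(2,2)=1
t=3: g(3,-3)=1 g(3,-1)=3 g(3,1)=3 g(3,3)=1
t=4: g(4,-4)=1 g(4,-2)=4 g(4,0)=6 g(4,2)=4 g(4,4)=1
t=5: g(5,-5)=1 g(5,-3)=5 g(5,-1)=10 g(5,1)=10 g(5,3)=5 g(5,5)=1
t=6: g(6,-6)=1 g(6,-4)=6 g(6,-2)=15 g(6,0)=20 g(6,2)=15 g(6,4)=6
t=7: g(7,-7)=1 g(7,-5)=7 g(7,-3)=21 g(7,-1)=35 g(7,1)=35 g(7,3)=21 g(7,5)=6
t=8: g(8,-8)=1 g(8,-6)=8 g(8,-4)=28 g(8,-2)=56 g(8,0)=70 g(8,2)=56 g(8,4)=27
Paths never hitting 6: Σ_s g(8,s) = 246
Paths hitting 6: 2^8 - 246 = 10
P = 10/256 = 5/128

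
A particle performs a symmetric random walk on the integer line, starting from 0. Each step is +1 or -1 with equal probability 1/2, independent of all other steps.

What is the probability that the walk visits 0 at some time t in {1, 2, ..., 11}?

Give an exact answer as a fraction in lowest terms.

Count via complement. Let g(t,s) = #length-t paths at position s with S_1..S_t all ≠ 0.
g(t,s) = g(t-1,s-1) + g(t-1,s+1) for s ≠ 0; g(t,0) = 0.
t=0: g(0,0)=1
t=1: g(1,-1)=1 g(1,1)=1
t=2: g(2,-2)=1 g(2,2)=1
t=3: g(3,-3)=1 g(3,-1)=1 g(3,1)=1 g(3,3)=1
t=4: g(4,-4)=1 g(4,-2)=2 g(4,2)=2 g(4,4)=1
t=5: g(5,-5)=1 g(5,-3)=3 g(5,-1)=2 g(5,1)=2 g(5,3)=3 g(5,5)=1
t=6: g(6,-6)=1 g(6,-4)=4 g(6,-2)=5 g(6,2)=5 g(6,4)=4 g(6,6)=1
t=7: g(7,-7)=1 g(7,-5)=5 g(7,-3)=9 g(7,-1)=5 g(7,1)=5 g(7,3)=9 g(7,5)=5 g(7,7)=1
t=8: g(8,-8)=1 g(8,-6)=6 g(8,-4)=14 g(8,-2)=14 g(8,2)=14 g(8,4)=14 g(8,6)=6 g(8,8)=1
t=9: g(9,-9)=1 g(9,-7)=7 g(9,-5)=20 g(9,-3)=28 g(9,-1)=14 g(9,1)=14 g(9,3)=28 g(9,5)=20 g(9,7)=7 g(9,9)=1
t=10: g(10,-10)=1 g(10,-8)=8 g(10,-6)=27 g(10,-4)=48 g(10,-2)=42 g(10,2)=42 g(10,4)=48 g(10,6)=27 g(10,8)=8 g(10,10)=1
t=11: g(11,-11)=1 g(11,-9)=9 g(11,-7)=35 g(11,-5)=75 g(11,-3)=90 g(11,-1)=42 g(11,1)=42 g(11,3)=90 g(11,5)=75 g(11,7)=35 g(11,9)=9 g(11,11)=1
Paths never hitting 0: Σ_s g(11,s) = 504
Paths hitting 0: 2^11 - 504 = 1544
P = 1544/2048 = 193/256

Answer: 193/256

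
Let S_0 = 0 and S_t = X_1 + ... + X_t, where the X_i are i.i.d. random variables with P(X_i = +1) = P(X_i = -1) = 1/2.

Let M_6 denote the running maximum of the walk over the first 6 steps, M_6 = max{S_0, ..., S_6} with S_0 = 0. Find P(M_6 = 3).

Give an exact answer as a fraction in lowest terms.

Let M_6 = max(S_0,...,S_6). Use the reflection principle: for j ≥ 1, #{paths with M_6 ≥ j} = #{S_6 ≥ j} + #{S_6 ≥ j+1}.
By reflection, #{M_6 ≥ 3} = #{S_6 ≥ 3} + #{S_6 ≥ 4} = 7 + 7 = 14.
#{M_6 ≥ 4} = #{S_6 ≥ 4} + #{S_6 ≥ 5} = 7 + 1 = 8.
#{M_6 = 3} = 14 - 8 = 6.
P(M_6 = 3) = 6/64 = 3/32

Answer: 3/32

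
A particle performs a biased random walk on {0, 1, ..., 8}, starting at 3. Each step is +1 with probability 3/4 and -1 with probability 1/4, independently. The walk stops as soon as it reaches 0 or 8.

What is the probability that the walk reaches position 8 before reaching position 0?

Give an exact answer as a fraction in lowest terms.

Biased walk: p = 3/4, q = 1/4, r = q/p = 1/3
Gambler's ruin: P(hit 8 before 0 | start at 3) = (1 - r^a)/(1 - r^N)
r^3 = 1/27; r^8 = 1/6561
P = (1 - 1/27) / (1 - 1/6561) = 26/27 / 6560/6561 = 3159/3280

Answer: 3159/3280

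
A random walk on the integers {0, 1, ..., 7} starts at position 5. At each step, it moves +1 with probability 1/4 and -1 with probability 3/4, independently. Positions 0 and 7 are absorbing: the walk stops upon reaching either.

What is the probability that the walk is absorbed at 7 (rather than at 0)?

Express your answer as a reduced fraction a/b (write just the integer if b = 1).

Biased walk: p = 1/4, q = 3/4, r = q/p = 3
Gambler's ruin: P(hit 7 before 0 | start at 5) = (1 - r^a)/(1 - r^N)
r^5 = 243; r^7 = 2187
P = (1 - 243) / (1 - 2187) = -242 / -2186 = 121/1093

Answer: 121/1093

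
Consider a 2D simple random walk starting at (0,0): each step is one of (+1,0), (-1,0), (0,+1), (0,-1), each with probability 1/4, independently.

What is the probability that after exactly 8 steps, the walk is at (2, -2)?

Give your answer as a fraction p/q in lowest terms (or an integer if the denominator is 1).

Answer: 245/8192

Derivation:
Let h be the number of horizontal steps (so 8-h are vertical). To end at (2,-2) need (h+2)/2 right-steps and ((8-h)-2)/2 up-steps.
Sum over h with 2 ≤ h ≤ 6, h ≡ 0 (mod 2), 8-h ≡ 0 (mod 2):
h=2: C(8,2)·C(2,2)·C(6,2) = 28·1·15 = 420
h=4: C(8,4)·C(4,3)·C(4,1) = 70·4·4 = 1120
h=6: C(8,6)·C(6,4)·C(2,0) = 28·15·1 = 420
Total favorable: 1960
Total paths: 4^8 = 65536
P = 1960/65536 = 245/8192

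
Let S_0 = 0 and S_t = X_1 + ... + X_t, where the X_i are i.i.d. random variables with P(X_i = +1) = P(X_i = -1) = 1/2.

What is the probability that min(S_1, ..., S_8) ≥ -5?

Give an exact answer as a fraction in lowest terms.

Answer: 123/128

Derivation:
Let f(t,s) = #length-t paths at position s with S_1..S_t all ≥ -5.
f(t,s) = f(t-1,s-1) + f(t-1,s+1) for s ≥ -5; f(t,s) = 0 for s < -5.
t=0: f(0,0)=1
t=1: f(1,-1)=1 f(1,1)=1
t=2: f(2,-2)=1 f(2,0)=2 f(2,2)=1
t=3: f(3,-3)=1 f(3,-1)=3 f(3,1)=3 f(3,3)=1
t=4: f(4,-4)=1 f(4,-2)=4 f(4,0)=6 f(4,2)=4 f(4,4)=1
t=5: f(5,-5)=1 f(5,-3)=5 f(5,-1)=10 f(5,1)=10 f(5,3)=5 f(5,5)=1
t=6: f(6,-4)=6 f(6,-2)=15 f(6,0)=20 f(6,2)=15 f(6,4)=6 f(6,6)=1
t=7: f(7,-5)=6 f(7,-3)=21 f(7,-1)=35 f(7,1)=35 f(7,3)=21 f(7,5)=7 f(7,7)=1
t=8: f(8,-4)=27 f(8,-2)=56 f(8,0)=70 f(8,2)=56 f(8,4)=28 f(8,6)=8 f(8,8)=1
Σ_s f(8,s) = 246
P = 246/256 = 123/128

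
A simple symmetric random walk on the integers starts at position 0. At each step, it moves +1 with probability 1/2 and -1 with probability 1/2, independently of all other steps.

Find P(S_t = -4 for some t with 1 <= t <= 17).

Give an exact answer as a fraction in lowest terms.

Count via complement. Let g(t,s) = #length-t paths at position s with S_1..S_t all ≠ -4.
g(t,s) = g(t-1,s-1) + g(t-1,s+1) for s ≠ -4; g(t,-4) = 0.
t=0: g(0,0)=1
t=1: g(1,-1)=1 g(1,1)=1
t=2: g(2,-2)=1 g(2,0)=2 g(2,2)=1
t=3: g(3,-3)=1 g(3,-1)=3 g(3,1)=3 g(3,3)=1
t=4: g(4,-2)=4 g(4,0)=6 g(4,2)=4 g(4,4)=1
t=5: g(5,-3)=4 g(5,-1)=10 g(5,1)=10 g(5,3)=5 g(5,5)=1
t=6: g(6,-2)=14 g(6,0)=20 g(6,2)=15 g(6,4)=6 g(6,6)=1
t=7: g(7,-3)=14 g(7,-1)=34 g(7,1)=35 g(7,3)=21 g(7,5)=7 g(7,7)=1
t=8: g(8,-2)=48 g(8,0)=69 g(8,2)=56 g(8,4)=28 g(8,6)=8 g(8,8)=1
t=9: g(9,-3)=48 g(9,-1)=117 g(9,1)=125 g(9,3)=84 g(9,5)=36 g(9,7)=9 g(9,9)=1
t=10: g(10,-2)=165 g(10,0)=242 g(10,2)=209 g(10,4)=120 g(10,6)=45 g(10,8)=10 g(10,10)=1
t=11: g(11,-3)=165 g(11,-1)=407 g(11,1)=451 g(11,3)=329 g(11,5)=165 g(11,7)=55 g(11,9)=11 g(11,11)=1
t=12: g(12,-2)=572 g(12,0)=858 g(12,2)=780 g(12,4)=494 g(12,6)=220 g(12,8)=66 g(12,10)=12 g(12,12)=1
t=13: g(13,-3)=572 g(13,-1)=1430 g(13,1)=1638 g(13,3)=1274 g(13,5)=714 g(13,7)=286 g(13,9)=78 g(13,11)=13 g(13,13)=1
t=14: g(14,-2)=2002 g(14,0)=3068 g(14,2)=2912 g(14,4)=1988 g(14,6)=1000 g(14,8)=364 g(14,10)=91 g(14,12)=14 g(14,14)=1
t=15: g(15,-3)=2002 g(15,-1)=5070 g(15,1)=5980 g(15,3)=4900 g(15,5)=2988 g(15,7)=1364 g(15,9)=455 g(15,11)=105 g(15,13)=15 g(15,15)=1
t=16: g(16,-2)=7072 g(16,0)=11050 g(16,2)=10880 g(16,4)=7888 g(16,6)=4352 g(16,8)=1819 g(16,10)=560 g(16,12)=120 g(16,14)=16 g(16,16)=1
t=17: g(17,-3)=7072 g(17,-1)=18122 g(17,1)=21930 g(17,3)=18768 g(17,5)=12240 g(17,7)=6171 g(17,9)=2379 g(17,11)=680 g(17,13)=136 g(17,15)=17 g(17,17)=1
Paths never hitting -4: Σ_s g(17,s) = 87516
Paths hitting -4: 2^17 - 87516 = 43556
P = 43556/131072 = 10889/32768

Answer: 10889/32768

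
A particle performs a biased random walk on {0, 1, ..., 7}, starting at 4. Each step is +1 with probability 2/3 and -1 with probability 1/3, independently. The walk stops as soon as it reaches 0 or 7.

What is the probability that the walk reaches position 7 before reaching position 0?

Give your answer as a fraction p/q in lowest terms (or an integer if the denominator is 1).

Answer: 120/127

Derivation:
Biased walk: p = 2/3, q = 1/3, r = q/p = 1/2
Gambler's ruin: P(hit 7 before 0 | start at 4) = (1 - r^a)/(1 - r^N)
r^4 = 1/16; r^7 = 1/128
P = (1 - 1/16) / (1 - 1/128) = 15/16 / 127/128 = 120/127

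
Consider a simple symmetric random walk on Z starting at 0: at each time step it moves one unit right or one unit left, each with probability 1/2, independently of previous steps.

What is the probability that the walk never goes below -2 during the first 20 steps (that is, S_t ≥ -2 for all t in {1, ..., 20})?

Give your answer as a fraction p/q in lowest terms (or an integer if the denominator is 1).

Let f(t,s) = #length-t paths at position s with S_1..S_t all ≥ -2.
f(t,s) = f(t-1,s-1) + f(t-1,s+1) for s ≥ -2; f(t,s) = 0 for s < -2.
t=0: f(0,0)=1
t=1: f(1,-1)=1 f(1,1)=1
t=2: f(2,-2)=1 f(2,0)=2 f(2,2)=1
t=3: f(3,-1)=3 f(3,1)=3 f(3,3)=1
t=4: f(4,-2)=3 f(4,0)=6 f(4,2)=4 f(4,4)=1
t=5: f(5,-1)=9 f(5,1)=10 f(5,3)=5 f(5,5)=1
t=6: f(6,-2)=9 f(6,0)=19 f(6,2)=15 f(6,4)=6 f(6,6)=1
t=7: f(7,-1)=28 f(7,1)=34 f(7,3)=21 f(7,5)=7 f(7,7)=1
t=8: f(8,-2)=28 f(8,0)=62 f(8,2)=55 f(8,4)=28 f(8,6)=8 f(8,8)=1
t=9: f(9,-1)=90 f(9,1)=117 f(9,3)=83 f(9,5)=36 f(9,7)=9 f(9,9)=1
t=10: f(10,-2)=90 f(10,0)=207 f(10,2)=200 f(10,4)=119 f(10,6)=45 f(10,8)=10 f(10,10)=1
t=11: f(11,-1)=297 f(11,1)=407 f(11,3)=319 f(11,5)=164 f(11,7)=55 f(11,9)=11 f(11,11)=1
t=12: f(12,-2)=297 f(12,0)=704 f(12,2)=726 f(12,4)=483 f(12,6)=219 f(12,8)=66 f(12,10)=12 f(12,12)=1
t=13: f(13,-1)=1001 f(13,1)=1430 f(13,3)=1209 f(13,5)=702 f(13,7)=285 f(13,9)=78 f(13,11)=13 f(13,13)=1
t=14: f(14,-2)=1001 f(14,0)=2431 f(14,2)=2639 f(14,4)=1911 f(14,6)=987 f(14,8)=363 f(14,10)=91 f(14,12)=14 f(14,14)=1
t=15: f(15,-1)=3432 f(15,1)=5070 f(15,3)=4550 f(15,5)=2898 f(15,7)=1350 f(15,9)=454 f(15,11)=105 f(15,13)=15 f(15,15)=1
t=16: f(16,-2)=3432 f(16,0)=8502 f(16,2)=9620 f(16,4)=7448 f(16,6)=4248 f(16,8)=1804 f(16,10)=559 f(16,12)=120 f(16,14)=16 f(16,16)=1
t=17: f(17,-1)=11934 f(17,1)=18122 f(17,3)=17068 f(17,5)=11696 f(17,7)=6052 f(17,9)=2363 f(17,11)=679 f(17,13)=136 f(17,15)=17 f(17,17)=1
t=18: f(18,-2)=11934 f(18,0)=30056 f(18,2)=35190 f(18,4)=28764 f(18,6)=17748 f(18,8)=8415 f(18,10)=3042 f(18,12)=815 f(18,14)=153 f(18,16)=18 f(18,18)=1
t=19: f(19,-1)=41990 f(19,1)=65246 f(19,3)=63954 f(19,5)=46512 f(19,7)=26163 f(19,9)=11457 f(19,11)=3857 f(19,13)=968 f(19,15)=171 f(19,17)=19 f(19,19)=1
t=20: f(20,-2)=41990 f(20,0)=107236 f(20,2)=129200 f(20,4)=110466 f(20,6)=72675 f(20,8)=37620 f(20,10)=15314 f(20,12)=4825 f(20,14)=1139 f(20,16)=190 f(20,18)=20 f(20,20)=1
Σ_s f(20,s) = 520676
P = 520676/1048576 = 130169/262144

Answer: 130169/262144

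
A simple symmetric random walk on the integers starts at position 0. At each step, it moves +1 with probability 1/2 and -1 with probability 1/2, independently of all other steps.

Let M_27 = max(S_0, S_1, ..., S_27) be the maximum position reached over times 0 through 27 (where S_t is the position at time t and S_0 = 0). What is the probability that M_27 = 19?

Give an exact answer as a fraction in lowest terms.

Let M_27 = max(S_0,...,S_27). Use the reflection principle: for j ≥ 1, #{paths with M_27 ≥ j} = #{S_27 ≥ j} + #{S_27 ≥ j+1}.
By reflection, #{M_27 ≥ 19} = #{S_27 ≥ 19} + #{S_27 ≥ 20} = 20854 + 3304 = 24158.
#{M_27 ≥ 20} = #{S_27 ≥ 20} + #{S_27 ≥ 21} = 3304 + 3304 = 6608.
#{M_27 = 19} = 24158 - 6608 = 17550.
P(M_27 = 19) = 17550/134217728 = 8775/67108864

Answer: 8775/67108864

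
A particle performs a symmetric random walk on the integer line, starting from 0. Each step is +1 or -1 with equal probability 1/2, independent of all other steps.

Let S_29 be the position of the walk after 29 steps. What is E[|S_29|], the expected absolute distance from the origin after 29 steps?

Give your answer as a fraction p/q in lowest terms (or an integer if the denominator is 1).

S_29 takes values m ≡ 1 (mod 2) with |m| ≤ 29; P(S_29=m) = C(29,(29+m)/2)/2^29.
Total paths: 2^29 = 536870912
Distribution: P(S=-29)=1/536870912, P(S=-27)=29/536870912, P(S=-25)=406/536870912, P(S=-23)=3654/536870912, P(S=-21)=23751/536870912, P(S=-19)=118755/536870912, P(S=-17)=475020/536870912, P(S=-15)=1560780/536870912, P(S=-13)=4292145/536870912, P(S=-11)=10015005/536870912, P(S=-9)=20030010/536870912, P(S=-7)=34597290/536870912, P(S=-5)=51895935/536870912, P(S=-3)=67863915/536870912, P(S=-1)=77558760/536870912, P(S=1)=77558760/536870912, P(S=3)=67863915/536870912, P(S=5)=51895935/536870912, P(S=7)=34597290/536870912, P(S=9)=20030010/536870912, P(S=11)=10015005/536870912, P(S=13)=4292145/536870912, P(S=15)=1560780/536870912, P(S=17)=475020/536870912, P(S=19)=118755/536870912, P(S=21)=23751/536870912, P(S=23)=3654/536870912, P(S=25)=406/536870912, P(S=27)=29/536870912, P(S=29)=1/536870912
E[|S_29|] = Σ_m |m|·P(S_29=m) = 2326762800/536870912 = 145422675/33554432

Answer: 145422675/33554432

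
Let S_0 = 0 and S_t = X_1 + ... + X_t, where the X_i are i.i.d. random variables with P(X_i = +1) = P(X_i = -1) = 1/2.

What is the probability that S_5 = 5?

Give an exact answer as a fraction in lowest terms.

To reach position 5 after 5 steps: need 5 steps of +1 and 0 of -1.
Favorable paths: C(5,5) = 1
Total paths: 2^5 = 32
P = 1/32 = 1/32

Answer: 1/32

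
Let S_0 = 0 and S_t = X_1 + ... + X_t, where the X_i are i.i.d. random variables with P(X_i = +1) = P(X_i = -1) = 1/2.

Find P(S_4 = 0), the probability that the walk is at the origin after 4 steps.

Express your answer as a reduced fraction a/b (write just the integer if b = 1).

To return to 0 after 4 steps: need exactly 2 steps of +1 and 2 of -1.
Favorable paths: C(4,2) = 6
Total paths: 2^4 = 16
P = 6/16 = 3/8

Answer: 3/8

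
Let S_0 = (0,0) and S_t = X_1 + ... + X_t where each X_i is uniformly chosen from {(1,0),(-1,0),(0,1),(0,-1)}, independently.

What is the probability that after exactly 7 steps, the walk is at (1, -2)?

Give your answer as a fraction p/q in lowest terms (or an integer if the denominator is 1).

Let h be the number of horizontal steps (so 7-h are vertical). To end at (1,-2) need (h+1)/2 right-steps and ((7-h)-2)/2 up-steps.
Sum over h with 1 ≤ h ≤ 5, h ≡ 1 (mod 2), 7-h ≡ 0 (mod 2):
h=1: C(7,1)·C(1,1)·C(6,2) = 7·1·15 = 105
h=3: C(7,3)·C(3,2)·C(4,1) = 35·3·4 = 420
h=5: C(7,5)·C(5,3)·C(2,0) = 21·10·1 = 210
Total favorable: 735
Total paths: 4^7 = 16384
P = 735/16384 = 735/16384

Answer: 735/16384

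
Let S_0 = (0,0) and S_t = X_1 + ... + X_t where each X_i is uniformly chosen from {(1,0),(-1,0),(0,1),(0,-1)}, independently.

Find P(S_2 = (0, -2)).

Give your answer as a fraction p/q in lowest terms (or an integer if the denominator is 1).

Let h be the number of horizontal steps (so 2-h are vertical). To end at (0,-2) need (h+0)/2 right-steps and ((2-h)-2)/2 up-steps.
Sum over h with 0 ≤ h ≤ 0, h ≡ 0 (mod 2), 2-h ≡ 0 (mod 2):
h=0: C(2,0)·C(0,0)·C(2,0) = 1·1·1 = 1
Total favorable: 1
Total paths: 4^2 = 16
P = 1/16 = 1/16

Answer: 1/16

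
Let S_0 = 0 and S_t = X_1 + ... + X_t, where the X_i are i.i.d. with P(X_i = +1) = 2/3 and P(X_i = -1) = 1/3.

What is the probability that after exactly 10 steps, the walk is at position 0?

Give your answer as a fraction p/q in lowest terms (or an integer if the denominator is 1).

To be at 0 after 10 steps: need exactly 5 steps of +1 and 5 of -1.
Number of such sequences: C(10,5) = 252
Each has probability (2/3)^5 · (1/3)^5 = 32/59049
P = 252 · 32/59049 = 896/6561

Answer: 896/6561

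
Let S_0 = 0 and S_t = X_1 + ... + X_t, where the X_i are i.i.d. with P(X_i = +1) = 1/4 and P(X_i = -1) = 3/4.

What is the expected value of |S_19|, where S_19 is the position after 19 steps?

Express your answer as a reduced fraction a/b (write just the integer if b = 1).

Answer: 163711838773/17179869184

Derivation:
S_19 takes values m ≡ 1 (mod 2) with |m| ≤ 19; P(S_19=m) = C(19,(19+m)/2) · (1/4)^((19+m)/2) · (3/4)^((19-m)/2).
Distribution: P(S=-19)=1162261467/274877906944, P(S=-17)=7360989291/274877906944, P(S=-15)=22082967873/274877906944, P(S=-13)=41712272649/274877906944, P(S=-11)=13904090883/68719476736, P(S=-9)=13904090883/68719476736, P(S=-7)=10814292909/68719476736, P(S=-5)=6694562277/68719476736, P(S=-3)=6694562277/137438953472, P(S=-1)=2727414261/137438953472, P(S=1)=909138087/137438953472, P(S=3)=247946751/137438953472, P(S=5)=27549639/68719476736, P(S=7)=4944807/68719476736, P(S=9)=706401/68719476736, P(S=11)=78489/68719476736, P(S=13)=26163/274877906944, P(S=15)=1539/274877906944, P(S=17)=57/274877906944, P(S=19)=1/274877906944
E[|S_19|] = Σ_m |m|·P(S_19=m) = 163711838773/17179869184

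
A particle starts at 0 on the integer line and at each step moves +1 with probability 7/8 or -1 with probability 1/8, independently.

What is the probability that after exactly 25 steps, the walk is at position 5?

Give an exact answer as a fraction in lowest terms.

Answer: 1939829895155160085/4722366482869645213696

Derivation:
To reach position 5 after 25 steps: need 15 steps of +1 and 10 steps of -1.
Number of such sequences: C(25,15) = 3268760
Each has probability (7/8)^15 · (1/8)^10 = 4747561509943/37778931862957161709568
P = 3268760 · 4747561509943/37778931862957161709568 = 1939829895155160085/4722366482869645213696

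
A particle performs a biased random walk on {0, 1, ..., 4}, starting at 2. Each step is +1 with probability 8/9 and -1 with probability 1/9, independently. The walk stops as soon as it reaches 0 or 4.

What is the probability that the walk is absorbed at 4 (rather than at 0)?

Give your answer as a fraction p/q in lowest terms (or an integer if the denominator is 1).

Answer: 64/65

Derivation:
Biased walk: p = 8/9, q = 1/9, r = q/p = 1/8
Gambler's ruin: P(hit 4 before 0 | start at 2) = (1 - r^a)/(1 - r^N)
r^2 = 1/64; r^4 = 1/4096
P = (1 - 1/64) / (1 - 1/4096) = 63/64 / 4095/4096 = 64/65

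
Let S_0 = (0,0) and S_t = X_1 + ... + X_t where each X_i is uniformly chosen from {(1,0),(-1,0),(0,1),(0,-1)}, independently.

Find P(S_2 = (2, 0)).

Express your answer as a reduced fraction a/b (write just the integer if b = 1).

Answer: 1/16

Derivation:
Let h be the number of horizontal steps (so 2-h are vertical). To end at (2,0) need (h+2)/2 right-steps and ((2-h)+0)/2 up-steps.
Sum over h with 2 ≤ h ≤ 2, h ≡ 0 (mod 2), 2-h ≡ 0 (mod 2):
h=2: C(2,2)·C(2,2)·C(0,0) = 1·1·1 = 1
Total favorable: 1
Total paths: 4^2 = 16
P = 1/16 = 1/16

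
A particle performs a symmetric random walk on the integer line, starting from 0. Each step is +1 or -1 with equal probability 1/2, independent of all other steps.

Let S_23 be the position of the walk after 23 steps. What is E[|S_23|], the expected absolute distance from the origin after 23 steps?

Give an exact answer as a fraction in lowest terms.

Answer: 2028117/524288

Derivation:
S_23 takes values m ≡ 1 (mod 2) with |m| ≤ 23; P(S_23=m) = C(23,(23+m)/2)/2^23.
Total paths: 2^23 = 8388608
Distribution: P(S=-23)=1/8388608, P(S=-21)=23/8388608, P(S=-19)=253/8388608, P(S=-17)=1771/8388608, P(S=-15)=8855/8388608, P(S=-13)=33649/8388608, P(S=-11)=100947/8388608, P(S=-9)=245157/8388608, P(S=-7)=490314/8388608, P(S=-5)=817190/8388608, P(S=-3)=1144066/8388608, P(S=-1)=1352078/8388608, P(S=1)=1352078/8388608, P(S=3)=1144066/8388608, P(S=5)=817190/8388608, P(S=7)=490314/8388608, P(S=9)=245157/8388608, P(S=11)=100947/8388608, P(S=13)=33649/8388608, P(S=15)=8855/8388608, P(S=17)=1771/8388608, P(S=19)=253/8388608, P(S=21)=23/8388608, P(S=23)=1/8388608
E[|S_23|] = Σ_m |m|·P(S_23=m) = 32449872/8388608 = 2028117/524288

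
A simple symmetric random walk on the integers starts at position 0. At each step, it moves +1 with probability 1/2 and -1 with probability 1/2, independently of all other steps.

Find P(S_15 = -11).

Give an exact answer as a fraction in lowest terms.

To reach position -11 after 15 steps: need 2 steps of +1 and 13 of -1.
Favorable paths: C(15,2) = 105
Total paths: 2^15 = 32768
P = 105/32768 = 105/32768

Answer: 105/32768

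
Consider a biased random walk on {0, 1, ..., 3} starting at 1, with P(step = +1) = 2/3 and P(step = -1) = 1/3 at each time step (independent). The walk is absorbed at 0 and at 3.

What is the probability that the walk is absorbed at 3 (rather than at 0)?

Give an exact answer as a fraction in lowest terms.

Biased walk: p = 2/3, q = 1/3, r = q/p = 1/2
Gambler's ruin: P(hit 3 before 0 | start at 1) = (1 - r^a)/(1 - r^N)
r^1 = 1/2; r^3 = 1/8
P = (1 - 1/2) / (1 - 1/8) = 1/2 / 7/8 = 4/7

Answer: 4/7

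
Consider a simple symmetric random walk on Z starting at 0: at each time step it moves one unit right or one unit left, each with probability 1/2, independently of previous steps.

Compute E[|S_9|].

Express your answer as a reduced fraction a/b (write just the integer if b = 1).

S_9 takes values m ≡ 1 (mod 2) with |m| ≤ 9; P(S_9=m) = C(9,(9+m)/2)/2^9.
Total paths: 2^9 = 512
Distribution: P(S=-9)=1/512, P(S=-7)=9/512, P(S=-5)=36/512, P(S=-3)=84/512, P(S=-1)=126/512, P(S=1)=126/512, P(S=3)=84/512, P(S=5)=36/512, P(S=7)=9/512, P(S=9)=1/512
E[|S_9|] = Σ_m |m|·P(S_9=m) = 1260/512 = 315/128

Answer: 315/128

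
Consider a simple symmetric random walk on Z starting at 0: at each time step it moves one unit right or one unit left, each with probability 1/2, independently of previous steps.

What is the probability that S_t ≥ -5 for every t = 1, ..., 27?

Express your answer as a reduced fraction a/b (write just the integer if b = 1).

Answer: 50480055/67108864

Derivation:
Let f(t,s) = #length-t paths at position s with S_1..S_t all ≥ -5.
f(t,s) = f(t-1,s-1) + f(t-1,s+1) for s ≥ -5; f(t,s) = 0 for s < -5.
t=0: f(0,0)=1
t=1: f(1,-1)=1 f(1,1)=1
t=2: f(2,-2)=1 f(2,0)=2 f(2,2)=1
t=3: f(3,-3)=1 f(3,-1)=3 f(3,1)=3 f(3,3)=1
t=4: f(4,-4)=1 f(4,-2)=4 f(4,0)=6 f(4,2)=4 f(4,4)=1
t=5: f(5,-5)=1 f(5,-3)=5 f(5,-1)=10 f(5,1)=10 f(5,3)=5 f(5,5)=1
t=6: f(6,-4)=6 f(6,-2)=15 f(6,0)=20 f(6,2)=15 f(6,4)=6 f(6,6)=1
t=7: f(7,-5)=6 f(7,-3)=21 f(7,-1)=35 f(7,1)=35 f(7,3)=21 f(7,5)=7 f(7,7)=1
t=8: f(8,-4)=27 f(8,-2)=56 f(8,0)=70 f(8,2)=56 f(8,4)=28 f(8,6)=8 f(8,8)=1
t=9: f(9,-5)=27 f(9,-3)=83 f(9,-1)=126 f(9,1)=126 f(9,3)=84 f(9,5)=36 f(9,7)=9 f(9,9)=1
t=10: f(10,-4)=110 f(10,-2)=209 f(10,0)=252 f(10,2)=210 f(10,4)=120 f(10,6)=45 f(10,8)=10 f(10,10)=1
t=11: f(11,-5)=110 f(11,-3)=319 f(11,-1)=461 f(11,1)=462 f(11,3)=330 f(11,5)=165 f(11,7)=55 f(11,9)=11 f(11,11)=1
t=12: f(12,-4)=429 f(12,-2)=780 f(12,0)=923 f(12,2)=792 f(12,4)=495 f(12,6)=220 f(12,8)=66 f(12,10)=12 f(12,12)=1
t=13: f(13,-5)=429 f(13,-3)=1209 f(13,-1)=1703 f(13,1)=1715 f(13,3)=1287 f(13,5)=715 f(13,7)=286 f(13,9)=78 f(13,11)=13 f(13,13)=1
t=14: f(14,-4)=1638 f(14,-2)=2912 f(14,0)=3418 f(14,2)=3002 f(14,4)=2002 f(14,6)=1001 f(14,8)=364 f(14,10)=91 f(14,12)=14 f(14,14)=1
t=15: f(15,-5)=1638 f(15,-3)=4550 f(15,-1)=6330 f(15,1)=6420 f(15,3)=5004 f(15,5)=3003 f(15,7)=1365 f(15,9)=455 f(15,11)=105 f(15,13)=15 f(15,15)=1
t=16: f(16,-4)=6188 f(16,-2)=10880 f(16,0)=12750 f(16,2)=11424 f(16,4)=8007 f(16,6)=4368 f(16,8)=1820 f(16,10)=560 f(16,12)=120 f(16,14)=16 f(16,16)=1
t=17: f(17,-5)=6188 f(17,-3)=17068 f(17,-1)=23630 f(17,1)=24174 f(17,3)=19431 f(17,5)=12375 f(17,7)=6188 f(17,9)=2380 f(17,11)=680 f(17,13)=136 f(17,15)=17 f(17,17)=1
t=18: f(18,-4)=23256 f(18,-2)=40698 f(18,0)=47804 f(18,2)=43605 f(18,4)=31806 f(18,6)=18563 f(18,8)=8568 f(18,10)=3060 f(18,12)=816 f(18,14)=153 f(18,16)=18 f(18,18)=1
t=19: f(19,-5)=23256 f(19,-3)=63954 f(19,-1)=88502 f(19,1)=91409 f(19,3)=75411 f(19,5)=50369 f(19,7)=27131 f(19,9)=11628 f(19,11)=3876 f(19,13)=969 f(19,15)=171 f(19,17)=19 f(19,19)=1
t=20: f(20,-4)=87210 f(20,-2)=152456 f(20,0)=179911 f(20,2)=166820 f(20,4)=125780 f(20,6)=77500 f(20,8)=38759 f(20,10)=15504 f(20,12)=4845 f(20,14)=1140 f(20,16)=190 f(20,18)=20 f(20,20)=1
t=21: f(21,-5)=87210 f(21,-3)=239666 f(21,-1)=332367 f(21,1)=346731 f(21,3)=292600 f(21,5)=203280 f(21,7)=116259 f(21,9)=54263 f(21,11)=20349 f(21,13)=5985 f(21,15)=1330 f(21,17)=210 f(21,19)=21 f(21,21)=1
t=22: f(22,-4)=326876 f(22,-2)=572033 f(22,0)=679098 f(22,2)=639331 f(22,4)=495880 f(22,6)=319539 f(22,8)=170522 f(22,10)=74612 f(22,12)=26334 f(22,14)=7315 f(22,16)=1540 f(22,18)=231 f(22,20)=22 f(22,22)=1
t=23: f(23,-5)=326876 f(23,-3)=898909 f(23,-1)=1251131 f(23,1)=1318429 f(23,3)=1135211 f(23,5)=815419 f(23,7)=490061 f(23,9)=245134 f(23,11)=100946 f(23,13)=33649 f(23,15)=8855 f(23,17)=1771 f(23,19)=253 f(23,21)=23 f(23,23)=1
t=24: f(24,-4)=1225785 f(24,-2)=2150040 f(24,0)=2569560 f(24,2)=2453640 f(24,4)=1950630 f(24,6)=1305480 f(24,8)=735195 f(24,10)=346080 f(24,12)=134595 f(24,14)=42504 f(24,16)=10626 f(24,18)=2024 f(24,20)=276 f(24,22)=24 f(24,24)=1
t=25: f(25,-5)=1225785 f(25,-3)=3375825 f(25,-1)=4719600 f(25,1)=5023200 f(25,3)=4404270 f(25,5)=3256110 f(25,7)=2040675 f(25,9)=1081275 f(25,11)=480675 f(25,13)=177099 f(25,15)=53130 f(25,17)=12650 f(25,19)=2300 f(25,21)=300 f(25,23)=25 f(25,25)=1
t=26: f(26,-4)=4601610 f(26,-2)=8095425 f(26,0)=9742800 f(26,2)=9427470 f(26,4)=7660380 f(26,6)=5296785 f(26,8)=3121950 f(26,10)=1561950 f(26,12)=657774 f(26,14)=230229 f(26,16)=65780 f(26,18)=14950 f(26,20)=2600 f(26,22)=325 f(26,24)=26 f(26,26)=1
t=27: f(27,-5)=4601610 f(27,-3)=12697035 f(27,-1)=17838225 f(27,1)=19170270 f(27,3)=17087850 f(27,5)=12957165 f(27,7)=8418735 f(27,9)=4683900 f(27,11)=2219724 f(27,13)=888003 f(27,15)=296009 f(27,17)=80730 f(27,19)=17550 f(27,21)=2925 f(27,23)=351 f(27,25)=27 f(27,27)=1
Σ_s f(27,s) = 100960110
P = 100960110/134217728 = 50480055/67108864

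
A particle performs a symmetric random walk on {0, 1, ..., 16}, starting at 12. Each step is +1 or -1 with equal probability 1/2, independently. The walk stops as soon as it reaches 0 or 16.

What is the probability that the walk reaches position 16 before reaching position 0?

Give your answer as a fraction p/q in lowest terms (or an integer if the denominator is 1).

Answer: 3/4

Derivation:
Symmetric walk (p = 1/2): the harmonic-function argument gives P(hit 16 before 0 | start at 12) = a/N.
P = 12/16 = 3/4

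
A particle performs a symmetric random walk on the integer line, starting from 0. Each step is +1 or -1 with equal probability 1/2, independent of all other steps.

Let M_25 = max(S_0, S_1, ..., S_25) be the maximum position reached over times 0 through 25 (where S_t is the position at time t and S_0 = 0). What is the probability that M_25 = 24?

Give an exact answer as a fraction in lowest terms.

Let M_25 = max(S_0,...,S_25). Use the reflection principle: for j ≥ 1, #{paths with M_25 ≥ j} = #{S_25 ≥ j} + #{S_25 ≥ j+1}.
By reflection, #{M_25 ≥ 24} = #{S_25 ≥ 24} + #{S_25 ≥ 25} = 1 + 1 = 2.
#{M_25 ≥ 25} = #{S_25 ≥ 25} + #{S_25 ≥ 26} = 1 + 0 = 1.
#{M_25 = 24} = 2 - 1 = 1.
P(M_25 = 24) = 1/33554432 = 1/33554432

Answer: 1/33554432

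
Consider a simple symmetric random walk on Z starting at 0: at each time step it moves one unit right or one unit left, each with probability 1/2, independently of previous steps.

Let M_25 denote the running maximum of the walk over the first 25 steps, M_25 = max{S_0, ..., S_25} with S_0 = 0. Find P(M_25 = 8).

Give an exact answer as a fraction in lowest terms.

Answer: 1081575/33554432

Derivation:
Let M_25 = max(S_0,...,S_25). Use the reflection principle: for j ≥ 1, #{paths with M_25 ≥ j} = #{S_25 ≥ j} + #{S_25 ≥ j+1}.
By reflection, #{M_25 ≥ 8} = #{S_25 ≥ 8} + #{S_25 ≥ 9} = 1807781 + 1807781 = 3615562.
#{M_25 ≥ 9} = #{S_25 ≥ 9} + #{S_25 ≥ 10} = 1807781 + 726206 = 2533987.
#{M_25 = 8} = 3615562 - 2533987 = 1081575.
P(M_25 = 8) = 1081575/33554432 = 1081575/33554432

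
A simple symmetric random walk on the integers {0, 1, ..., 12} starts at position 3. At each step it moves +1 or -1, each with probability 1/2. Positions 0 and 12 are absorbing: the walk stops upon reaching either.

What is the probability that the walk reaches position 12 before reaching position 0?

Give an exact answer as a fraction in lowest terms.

Symmetric walk (p = 1/2): the harmonic-function argument gives P(hit 12 before 0 | start at 3) = a/N.
P = 3/12 = 1/4

Answer: 1/4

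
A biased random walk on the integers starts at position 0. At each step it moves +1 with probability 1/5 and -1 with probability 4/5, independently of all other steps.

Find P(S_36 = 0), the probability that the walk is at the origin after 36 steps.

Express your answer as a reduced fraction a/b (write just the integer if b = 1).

To be at 0 after 36 steps: need exactly 18 steps of +1 and 18 of -1.
Number of such sequences: C(36,18) = 9075135300
Each has probability (1/5)^18 · (4/5)^18 = 68719476736/14551915228366851806640625
P = 9075135300 · 68719476736/14551915228366851806640625 = 24945541964976095232/582076609134674072265625

Answer: 24945541964976095232/582076609134674072265625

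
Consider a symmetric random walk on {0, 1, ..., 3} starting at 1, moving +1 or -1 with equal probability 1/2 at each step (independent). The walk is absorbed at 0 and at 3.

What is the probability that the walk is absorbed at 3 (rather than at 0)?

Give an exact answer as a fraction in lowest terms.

Answer: 1/3

Derivation:
Symmetric walk (p = 1/2): the harmonic-function argument gives P(hit 3 before 0 | start at 1) = a/N.
P = 1/3 = 1/3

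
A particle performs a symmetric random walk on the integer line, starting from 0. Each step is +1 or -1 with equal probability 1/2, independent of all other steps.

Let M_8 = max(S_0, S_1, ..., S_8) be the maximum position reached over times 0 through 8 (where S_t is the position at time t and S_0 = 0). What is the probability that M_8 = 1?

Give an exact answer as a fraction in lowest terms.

Let M_8 = max(S_0,...,S_8). Use the reflection principle: for j ≥ 1, #{paths with M_8 ≥ j} = #{S_8 ≥ j} + #{S_8 ≥ j+1}.
By reflection, #{M_8 ≥ 1} = #{S_8 ≥ 1} + #{S_8 ≥ 2} = 93 + 93 = 186.
#{M_8 ≥ 2} = #{S_8 ≥ 2} + #{S_8 ≥ 3} = 93 + 37 = 130.
#{M_8 = 1} = 186 - 130 = 56.
P(M_8 = 1) = 56/256 = 7/32

Answer: 7/32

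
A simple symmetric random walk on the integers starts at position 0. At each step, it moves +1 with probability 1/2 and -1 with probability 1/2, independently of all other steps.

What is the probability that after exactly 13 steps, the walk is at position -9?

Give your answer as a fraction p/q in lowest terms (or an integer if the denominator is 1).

Answer: 39/4096

Derivation:
To reach position -9 after 13 steps: need 2 steps of +1 and 11 of -1.
Favorable paths: C(13,2) = 78
Total paths: 2^13 = 8192
P = 78/8192 = 39/4096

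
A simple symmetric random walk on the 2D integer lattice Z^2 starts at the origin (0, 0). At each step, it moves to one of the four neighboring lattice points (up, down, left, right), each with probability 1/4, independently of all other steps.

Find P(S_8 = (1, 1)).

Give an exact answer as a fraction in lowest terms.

Let h be the number of horizontal steps (so 8-h are vertical). To end at (1,1) need (h+1)/2 right-steps and ((8-h)+1)/2 up-steps.
Sum over h with 1 ≤ h ≤ 7, h ≡ 1 (mod 2), 8-h ≡ 1 (mod 2):
h=1: C(8,1)·C(1,1)·C(7,4) = 8·1·35 = 280
h=3: C(8,3)·C(3,2)·C(5,3) = 56·3·10 = 1680
h=5: C(8,5)·C(5,3)·C(3,2) = 56·10·3 = 1680
h=7: C(8,7)·C(7,4)·C(1,1) = 8·35·1 = 280
Total favorable: 3920
Total paths: 4^8 = 65536
P = 3920/65536 = 245/4096

Answer: 245/4096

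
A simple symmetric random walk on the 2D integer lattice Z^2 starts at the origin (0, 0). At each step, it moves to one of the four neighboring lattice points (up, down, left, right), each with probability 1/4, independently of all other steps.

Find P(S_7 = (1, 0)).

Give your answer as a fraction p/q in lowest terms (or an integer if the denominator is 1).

Answer: 1225/16384

Derivation:
Let h be the number of horizontal steps (so 7-h are vertical). To end at (1,0) need (h+1)/2 right-steps and ((7-h)+0)/2 up-steps.
Sum over h with 1 ≤ h ≤ 7, h ≡ 1 (mod 2), 7-h ≡ 0 (mod 2):
h=1: C(7,1)·C(1,1)·C(6,3) = 7·1·20 = 140
h=3: C(7,3)·C(3,2)·C(4,2) = 35·3·6 = 630
h=5: C(7,5)·C(5,3)·C(2,1) = 21·10·2 = 420
h=7: C(7,7)·C(7,4)·C(0,0) = 1·35·1 = 35
Total favorable: 1225
Total paths: 4^7 = 16384
P = 1225/16384 = 1225/16384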